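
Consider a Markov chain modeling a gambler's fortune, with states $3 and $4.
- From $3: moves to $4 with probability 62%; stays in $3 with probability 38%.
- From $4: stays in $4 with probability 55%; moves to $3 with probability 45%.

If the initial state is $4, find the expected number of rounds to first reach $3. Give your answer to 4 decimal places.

2.2222

Let t(s) be the expected number of rounds to first reach $3 from state s, with t($3) = 0. Conditioning on the first round:
t($4) = 1 + 0.55·t($4)
Solving: t($4) = 2.2222.
Expected rounds from $4 to $3: 2.2222.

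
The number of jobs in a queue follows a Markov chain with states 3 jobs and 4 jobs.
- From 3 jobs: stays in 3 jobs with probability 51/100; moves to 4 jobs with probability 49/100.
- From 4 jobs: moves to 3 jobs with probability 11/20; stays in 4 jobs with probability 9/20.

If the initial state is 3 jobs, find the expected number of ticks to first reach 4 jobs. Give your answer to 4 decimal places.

Let t(s) be the expected number of ticks to first reach 4 jobs from state s, with t(4 jobs) = 0. Conditioning on the first tick:
t(3 jobs) = 1 + 0.51·t(3 jobs)
Solving: t(3 jobs) = 2.0408.
Expected ticks from 3 jobs to 4 jobs: 2.0408.

2.0408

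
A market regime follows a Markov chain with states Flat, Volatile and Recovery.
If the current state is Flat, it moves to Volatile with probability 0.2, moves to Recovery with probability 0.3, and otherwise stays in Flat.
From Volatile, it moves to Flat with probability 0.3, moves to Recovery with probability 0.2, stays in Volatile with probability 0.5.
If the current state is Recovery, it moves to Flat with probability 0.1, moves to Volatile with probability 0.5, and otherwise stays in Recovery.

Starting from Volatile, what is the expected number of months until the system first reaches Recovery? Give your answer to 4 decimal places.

Let t(s) be the expected number of months to first reach Recovery from state s, with t(Recovery) = 0. Conditioning on the first month:
t(Flat) = 1 + 0.5·t(Flat) + 0.2·t(Volatile)
t(Volatile) = 1 + 0.3·t(Flat) + 0.5·t(Volatile)
Solving: t(Flat) = 3.6842, t(Volatile) = 4.2105.
Expected months from Volatile to Recovery: 4.2105.

4.2105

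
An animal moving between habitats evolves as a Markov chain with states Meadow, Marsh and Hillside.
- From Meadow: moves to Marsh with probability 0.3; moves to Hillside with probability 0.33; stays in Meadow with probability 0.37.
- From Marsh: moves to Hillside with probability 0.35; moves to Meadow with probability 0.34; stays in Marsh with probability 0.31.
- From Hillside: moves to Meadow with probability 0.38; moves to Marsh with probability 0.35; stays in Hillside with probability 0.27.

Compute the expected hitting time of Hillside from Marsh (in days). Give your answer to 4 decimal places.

2.9155

Let t(s) be the expected number of days to first reach Hillside from state s, with t(Hillside) = 0. Conditioning on the first day:
t(Meadow) = 1 + 0.37·t(Meadow) + 0.3·t(Marsh)
t(Marsh) = 1 + 0.34·t(Meadow) + 0.31·t(Marsh)
Solving: t(Meadow) = 2.9757, t(Marsh) = 2.9155.
Expected days from Marsh to Hillside: 2.9155.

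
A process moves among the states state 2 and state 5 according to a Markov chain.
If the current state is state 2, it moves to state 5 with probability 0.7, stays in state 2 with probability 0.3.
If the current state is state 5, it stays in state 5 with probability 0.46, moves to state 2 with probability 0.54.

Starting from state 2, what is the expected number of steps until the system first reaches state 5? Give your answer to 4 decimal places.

1.4286

Let t(s) be the expected number of steps to first reach state 5 from state s, with t(state 5) = 0. Conditioning on the first step:
t(state 2) = 1 + 0.3·t(state 2)
Solving: t(state 2) = 1.4286.
Expected steps from state 2 to state 5: 1.4286.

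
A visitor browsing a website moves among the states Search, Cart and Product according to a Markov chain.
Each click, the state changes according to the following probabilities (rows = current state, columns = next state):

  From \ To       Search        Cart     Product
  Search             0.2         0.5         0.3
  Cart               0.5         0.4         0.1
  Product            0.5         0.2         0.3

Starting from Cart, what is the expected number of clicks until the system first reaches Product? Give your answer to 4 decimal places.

Let t(s) be the expected number of clicks to first reach Product from state s, with t(Product) = 0. Conditioning on the first click:
t(Search) = 1 + 0.2·t(Search) + 0.5·t(Cart)
t(Cart) = 1 + 0.5·t(Search) + 0.4·t(Cart)
Solving: t(Search) = 4.7826, t(Cart) = 5.6522.
Expected clicks from Cart to Product: 5.6522.

5.6522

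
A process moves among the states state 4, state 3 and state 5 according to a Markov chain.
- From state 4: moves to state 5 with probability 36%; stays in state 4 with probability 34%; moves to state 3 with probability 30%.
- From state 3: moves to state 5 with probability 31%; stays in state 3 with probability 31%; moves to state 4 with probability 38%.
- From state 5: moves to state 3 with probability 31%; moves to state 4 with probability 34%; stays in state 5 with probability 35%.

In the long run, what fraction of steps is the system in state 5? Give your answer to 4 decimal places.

0.3413

Let the stationary distribution be π with π = πP and π_1 + π_2 + π_3 = 1.
π_1 = 0.34·π_1 + 0.38·π_2 + 0.34·π_3
π_2 = 0.3·π_1 + 0.31·π_2 + 0.31·π_3
Solving with the normalization constraint gives π = (0.3523, 0.3065, 0.3413).
So the stationary probability of state 5 is 0.3413.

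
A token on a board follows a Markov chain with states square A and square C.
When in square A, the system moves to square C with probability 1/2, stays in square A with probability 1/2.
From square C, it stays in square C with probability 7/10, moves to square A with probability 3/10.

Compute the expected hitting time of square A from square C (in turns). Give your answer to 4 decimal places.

3.3333

Let t(s) be the expected number of turns to first reach square A from state s, with t(square A) = 0. Conditioning on the first turn:
t(square C) = 1 + 0.7·t(square C)
Solving: t(square C) = 3.3333.
Expected turns from square C to square A: 3.3333.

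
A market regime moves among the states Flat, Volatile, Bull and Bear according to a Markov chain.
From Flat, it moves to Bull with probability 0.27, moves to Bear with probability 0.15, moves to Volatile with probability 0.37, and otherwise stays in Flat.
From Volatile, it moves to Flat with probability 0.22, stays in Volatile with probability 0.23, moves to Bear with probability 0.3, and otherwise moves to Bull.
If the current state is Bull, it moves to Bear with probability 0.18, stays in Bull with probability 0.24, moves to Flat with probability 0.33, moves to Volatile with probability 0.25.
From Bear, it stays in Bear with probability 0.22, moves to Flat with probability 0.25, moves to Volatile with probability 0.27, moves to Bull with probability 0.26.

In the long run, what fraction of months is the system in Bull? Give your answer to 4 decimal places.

0.2546

Let the stationary distribution be π with π = πP and π_1 + π_2 + π_3 + π_4 = 1.
π_1 = 0.21·π_1 + 0.22·π_2 + 0.33·π_3 + 0.25·π_4
π_2 = 0.37·π_1 + 0.23·π_2 + 0.25·π_3 + 0.27·π_4
π_3 = 0.27·π_1 + 0.25·π_2 + 0.24·π_3 + 0.26·π_4
Solving with the normalization constraint gives π = (0.2519, 0.2789, 0.2546, 0.2145).
So the stationary probability of Bull is 0.2546.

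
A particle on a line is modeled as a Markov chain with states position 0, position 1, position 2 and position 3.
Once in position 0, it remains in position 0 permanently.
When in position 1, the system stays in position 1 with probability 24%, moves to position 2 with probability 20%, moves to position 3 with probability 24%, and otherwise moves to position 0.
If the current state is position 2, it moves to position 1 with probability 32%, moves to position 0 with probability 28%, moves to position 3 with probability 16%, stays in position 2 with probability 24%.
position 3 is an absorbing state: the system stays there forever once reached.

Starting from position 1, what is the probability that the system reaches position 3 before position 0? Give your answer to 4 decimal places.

Let h(s) be the probability of absorption at position 3 starting from transient state s. Then h(position 3) = 1 and h(position 0) = 0. By first-step analysis:
h(position 1) = 0.32·0 + 0.24·h(position 1) + 0.2·h(position 2) + 0.24·1
h(position 2) = 0.28·0 + 0.32·h(position 1) + 0.24·h(position 2) + 0.16·1
Solving: h(position 1) = 0.4174, h(position 2) = 0.3863.
Starting from position 1, the probability is 0.4174.

0.4174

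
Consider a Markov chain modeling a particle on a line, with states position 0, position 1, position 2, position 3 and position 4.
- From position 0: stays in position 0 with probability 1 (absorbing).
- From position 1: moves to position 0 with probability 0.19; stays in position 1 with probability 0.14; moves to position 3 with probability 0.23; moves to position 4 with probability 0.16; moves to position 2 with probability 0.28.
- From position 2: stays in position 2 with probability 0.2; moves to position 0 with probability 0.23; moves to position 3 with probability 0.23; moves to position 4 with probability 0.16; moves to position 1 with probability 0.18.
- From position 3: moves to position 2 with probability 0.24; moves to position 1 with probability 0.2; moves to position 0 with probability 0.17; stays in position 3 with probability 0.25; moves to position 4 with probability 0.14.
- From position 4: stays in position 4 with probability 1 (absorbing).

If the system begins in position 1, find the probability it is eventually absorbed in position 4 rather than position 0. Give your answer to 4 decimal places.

0.4429

Let h(s) be the probability of absorption at position 4 starting from transient state s. Then h(position 4) = 1 and h(position 0) = 0. By first-step analysis:
h(position 1) = 0.19·0 + 0.14·h(position 1) + 0.28·h(position 2) + 0.23·h(position 3) + 0.16·1
h(position 2) = 0.23·0 + 0.18·h(position 1) + 0.2·h(position 2) + 0.23·h(position 3) + 0.16·1
h(position 3) = 0.17·0 + 0.2·h(position 1) + 0.24·h(position 2) + 0.25·h(position 3) + 0.14·1
Solving: h(position 1) = 0.4429, h(position 2) = 0.4265, h(position 3) = 0.4413.
Starting from position 1, the probability is 0.4429.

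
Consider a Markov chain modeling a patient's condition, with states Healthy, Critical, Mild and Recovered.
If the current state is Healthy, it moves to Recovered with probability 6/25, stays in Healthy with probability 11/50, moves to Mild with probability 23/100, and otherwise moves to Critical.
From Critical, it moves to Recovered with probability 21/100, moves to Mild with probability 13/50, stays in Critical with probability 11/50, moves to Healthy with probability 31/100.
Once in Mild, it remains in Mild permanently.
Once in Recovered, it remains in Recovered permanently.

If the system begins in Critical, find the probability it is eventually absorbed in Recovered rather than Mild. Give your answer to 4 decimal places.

Let h(s) be the probability of absorption at Recovered starting from transient state s. Then h(Recovered) = 1 and h(Mild) = 0. By first-step analysis:
h(Healthy) = 0.22·h(Healthy) + 0.31·h(Critical) + 0.23·0 + 0.24·1
h(Critical) = 0.31·h(Healthy) + 0.22·h(Critical) + 0.26·0 + 0.21·1
Solving: h(Healthy) = 0.4925, h(Critical) = 0.4650.
Starting from Critical, the probability is 0.4650.

0.4650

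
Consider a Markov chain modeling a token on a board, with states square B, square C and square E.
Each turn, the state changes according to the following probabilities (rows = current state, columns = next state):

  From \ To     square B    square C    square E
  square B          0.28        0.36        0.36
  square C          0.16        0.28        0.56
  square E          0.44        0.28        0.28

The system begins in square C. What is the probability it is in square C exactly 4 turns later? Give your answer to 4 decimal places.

Propagate the distribution vector 4 turns from square C.
After 0 turns: (0.0000, 1.0000, 0.0000)
After 1 turn: (0.1600, 0.2800, 0.5600)
After 2 turns: (0.3360, 0.2928, 0.3712)
After 3 turns: (0.3043, 0.3069, 0.3889)
After 4 turns: (0.3054, 0.3043, 0.3903)
P(in square C after 4 turns) = 0.3043

0.3043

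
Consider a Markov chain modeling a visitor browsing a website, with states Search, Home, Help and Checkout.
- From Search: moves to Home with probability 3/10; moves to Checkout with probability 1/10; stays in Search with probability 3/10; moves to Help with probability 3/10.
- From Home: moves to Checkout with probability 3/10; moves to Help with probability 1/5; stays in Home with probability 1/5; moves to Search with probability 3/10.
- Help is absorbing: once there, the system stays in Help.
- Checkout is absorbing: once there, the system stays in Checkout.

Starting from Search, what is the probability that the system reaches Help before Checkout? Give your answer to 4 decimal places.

Let h(s) be the probability of absorption at Help starting from transient state s. Then h(Help) = 1 and h(Checkout) = 0. By first-step analysis:
h(Search) = 0.3·h(Search) + 0.3·h(Home) + 0.3·1 + 0.1·0
h(Home) = 0.3·h(Search) + 0.2·h(Home) + 0.2·1 + 0.3·0
Solving: h(Search) = 0.6383, h(Home) = 0.4894.
Starting from Search, the probability is 0.6383.

0.6383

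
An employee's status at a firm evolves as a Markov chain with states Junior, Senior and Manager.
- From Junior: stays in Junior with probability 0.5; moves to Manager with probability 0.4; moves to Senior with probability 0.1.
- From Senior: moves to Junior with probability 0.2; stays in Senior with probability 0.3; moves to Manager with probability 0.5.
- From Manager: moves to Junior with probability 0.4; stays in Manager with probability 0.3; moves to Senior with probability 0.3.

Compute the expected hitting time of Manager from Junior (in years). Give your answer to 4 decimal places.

2.4242

Let t(s) be the expected number of years to first reach Manager from state s, with t(Manager) = 0. Conditioning on the first year:
t(Junior) = 1 + 0.5·t(Junior) + 0.1·t(Senior)
t(Senior) = 1 + 0.2·t(Junior) + 0.3·t(Senior)
Solving: t(Junior) = 2.4242, t(Senior) = 2.1212.
Expected years from Junior to Manager: 2.4242.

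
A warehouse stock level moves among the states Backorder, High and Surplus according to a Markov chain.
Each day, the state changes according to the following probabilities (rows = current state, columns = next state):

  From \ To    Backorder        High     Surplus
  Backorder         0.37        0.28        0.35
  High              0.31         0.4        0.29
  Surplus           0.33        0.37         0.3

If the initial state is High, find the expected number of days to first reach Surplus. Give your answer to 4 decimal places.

3.2280

Let t(s) be the expected number of days to first reach Surplus from state s, with t(Surplus) = 0. Conditioning on the first day:
t(Backorder) = 1 + 0.37·t(Backorder) + 0.28·t(High)
t(High) = 1 + 0.31·t(Backorder) + 0.4·t(High)
Solving: t(Backorder) = 3.0220, t(High) = 3.2280.
Expected days from High to Surplus: 3.2280.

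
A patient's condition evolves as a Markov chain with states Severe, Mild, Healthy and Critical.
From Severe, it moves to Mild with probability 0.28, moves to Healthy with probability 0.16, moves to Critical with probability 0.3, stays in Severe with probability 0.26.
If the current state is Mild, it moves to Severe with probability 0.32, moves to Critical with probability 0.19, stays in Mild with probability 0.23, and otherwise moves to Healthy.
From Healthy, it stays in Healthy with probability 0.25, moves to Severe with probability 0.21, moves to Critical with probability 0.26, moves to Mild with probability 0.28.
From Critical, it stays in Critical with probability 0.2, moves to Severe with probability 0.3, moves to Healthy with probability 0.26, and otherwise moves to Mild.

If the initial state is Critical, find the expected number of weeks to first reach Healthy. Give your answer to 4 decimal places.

Let t(s) be the expected number of weeks to first reach Healthy from state s, with t(Healthy) = 0. Conditioning on the first week:
t(Severe) = 1 + 0.26·t(Severe) + 0.28·t(Mild) + 0.3·t(Critical)
t(Mild) = 1 + 0.32·t(Severe) + 0.23·t(Mild) + 0.19·t(Critical)
t(Critical) = 1 + 0.3·t(Severe) + 0.24·t(Mild) + 0.2·t(Critical)
Solving: t(Severe) = 4.7523, t(Mild) = 4.3434, t(Critical) = 4.3351.
Expected weeks from Critical to Healthy: 4.3351.

4.3351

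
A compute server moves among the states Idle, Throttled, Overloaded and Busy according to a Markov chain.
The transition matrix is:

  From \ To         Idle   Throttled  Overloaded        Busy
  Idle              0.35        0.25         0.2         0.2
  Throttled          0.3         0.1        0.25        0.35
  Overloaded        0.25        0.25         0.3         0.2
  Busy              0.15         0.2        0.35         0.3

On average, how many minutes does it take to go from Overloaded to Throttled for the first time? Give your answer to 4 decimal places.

Let t(s) be the expected number of minutes to first reach Throttled from state s, with t(Throttled) = 0. Conditioning on the first minute:
t(Idle) = 1 + 0.35·t(Idle) + 0.2·t(Overloaded) + 0.2·t(Busy)
t(Overloaded) = 1 + 0.25·t(Idle) + 0.3·t(Overloaded) + 0.2·t(Busy)
t(Busy) = 1 + 0.15·t(Idle) + 0.35·t(Overloaded) + 0.3·t(Busy)
Solving: t(Idle) = 4.1860, t(Overloaded) = 4.1860, t(Busy) = 4.4186.
Expected minutes from Overloaded to Throttled: 4.1860.

4.1860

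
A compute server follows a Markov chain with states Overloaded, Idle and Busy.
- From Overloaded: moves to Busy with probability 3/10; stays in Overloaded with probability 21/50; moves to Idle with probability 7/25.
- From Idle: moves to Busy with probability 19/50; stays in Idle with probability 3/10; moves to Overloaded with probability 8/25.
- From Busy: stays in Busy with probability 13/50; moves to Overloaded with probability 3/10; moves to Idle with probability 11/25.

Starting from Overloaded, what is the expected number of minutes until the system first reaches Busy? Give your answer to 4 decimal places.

Let t(s) be the expected number of minutes to first reach Busy from state s, with t(Busy) = 0. Conditioning on the first minute:
t(Overloaded) = 1 + 0.42·t(Overloaded) + 0.28·t(Idle)
t(Idle) = 1 + 0.32·t(Overloaded) + 0.3·t(Idle)
Solving: t(Overloaded) = 3.0973, t(Idle) = 2.8445.
Expected minutes from Overloaded to Busy: 3.0973.

3.0973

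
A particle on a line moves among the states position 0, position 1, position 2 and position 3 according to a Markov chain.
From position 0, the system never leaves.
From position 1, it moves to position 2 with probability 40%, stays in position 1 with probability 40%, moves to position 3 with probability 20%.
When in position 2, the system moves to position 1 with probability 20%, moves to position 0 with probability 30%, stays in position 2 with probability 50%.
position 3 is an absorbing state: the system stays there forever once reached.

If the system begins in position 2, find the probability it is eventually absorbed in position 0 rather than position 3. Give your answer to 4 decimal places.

0.8182

Let h(s) be the probability of absorption at position 0 starting from transient state s. Then h(position 0) = 1 and h(position 3) = 0. By first-step analysis:
h(position 1) = 0.4·h(position 1) + 0.4·h(position 2) + 0.2·0
h(position 2) = 0.3·1 + 0.2·h(position 1) + 0.5·h(position 2)
Solving: h(position 1) = 0.5455, h(position 2) = 0.8182.
Starting from position 2, the probability is 0.8182.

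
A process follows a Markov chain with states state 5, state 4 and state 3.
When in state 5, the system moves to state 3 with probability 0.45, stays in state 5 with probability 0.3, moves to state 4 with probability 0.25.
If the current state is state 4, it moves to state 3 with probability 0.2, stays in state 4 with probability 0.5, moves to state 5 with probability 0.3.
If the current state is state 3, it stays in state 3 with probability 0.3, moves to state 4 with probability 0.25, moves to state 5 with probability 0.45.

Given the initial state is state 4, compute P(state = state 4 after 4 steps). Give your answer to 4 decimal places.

Propagate the distribution vector 4 steps from state 4.
After 0 steps: (0.0000, 1.0000, 0.0000)
After 1 step: (0.3000, 0.5000, 0.2000)
After 2 steps: (0.3300, 0.3750, 0.2950)
After 3 steps: (0.3443, 0.3438, 0.3120)
After 4 steps: (0.3468, 0.3359, 0.3173)
P(in state 4 after 4 steps) = 0.3359

0.3359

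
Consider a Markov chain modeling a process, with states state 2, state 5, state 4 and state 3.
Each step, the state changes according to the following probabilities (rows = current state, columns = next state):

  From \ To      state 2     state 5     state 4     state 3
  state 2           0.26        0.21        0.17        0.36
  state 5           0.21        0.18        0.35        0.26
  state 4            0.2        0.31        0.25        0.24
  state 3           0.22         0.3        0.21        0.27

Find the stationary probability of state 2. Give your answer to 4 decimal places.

0.2214

Let the stationary distribution be π with π = πP and π_1 + π_2 + π_3 + π_4 = 1.
π_1 = 0.26·π_1 + 0.21·π_2 + 0.2·π_3 + 0.22·π_4
π_2 = 0.21·π_1 + 0.18·π_2 + 0.31·π_3 + 0.3·π_4
π_3 = 0.17·π_1 + 0.35·π_2 + 0.25·π_3 + 0.21·π_4
Solving with the normalization constraint gives π = (0.2214, 0.2523, 0.2463, 0.2800).
So the stationary probability of state 2 is 0.2214.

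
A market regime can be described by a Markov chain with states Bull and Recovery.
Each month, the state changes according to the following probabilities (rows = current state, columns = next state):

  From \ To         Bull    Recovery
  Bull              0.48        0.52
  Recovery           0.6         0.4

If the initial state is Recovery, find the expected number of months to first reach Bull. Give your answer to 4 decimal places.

1.6667

Let t(s) be the expected number of months to first reach Bull from state s, with t(Bull) = 0. Conditioning on the first month:
t(Recovery) = 1 + 0.4·t(Recovery)
Solving: t(Recovery) = 1.6667.
Expected months from Recovery to Bull: 1.6667.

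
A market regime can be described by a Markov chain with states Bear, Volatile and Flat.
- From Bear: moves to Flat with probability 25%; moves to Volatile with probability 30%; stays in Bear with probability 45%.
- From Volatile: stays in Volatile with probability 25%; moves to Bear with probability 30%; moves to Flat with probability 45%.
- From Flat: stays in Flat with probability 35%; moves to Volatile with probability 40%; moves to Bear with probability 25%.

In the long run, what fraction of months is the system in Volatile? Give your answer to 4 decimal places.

Let the stationary distribution be π with π = πP and π_1 + π_2 + π_3 = 1.
π_1 = 0.45·π_1 + 0.3·π_2 + 0.25·π_3
π_2 = 0.3·π_1 + 0.25·π_2 + 0.4·π_3
Solving with the normalization constraint gives π = (0.3324, 0.3189, 0.3486).
So the stationary probability of Volatile is 0.3189.

0.3189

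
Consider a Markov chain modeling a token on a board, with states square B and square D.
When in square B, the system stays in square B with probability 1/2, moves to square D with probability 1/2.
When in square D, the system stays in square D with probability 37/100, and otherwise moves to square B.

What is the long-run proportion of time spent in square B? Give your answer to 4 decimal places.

0.5575

Let the stationary distribution be π with π = πP and π_1 + π_2 = 1.
π_1 = 0.5·π_1 + 0.63·π_2
Solving with the normalization constraint gives π = (0.5575, 0.4425).
So the stationary probability of square B is 0.5575.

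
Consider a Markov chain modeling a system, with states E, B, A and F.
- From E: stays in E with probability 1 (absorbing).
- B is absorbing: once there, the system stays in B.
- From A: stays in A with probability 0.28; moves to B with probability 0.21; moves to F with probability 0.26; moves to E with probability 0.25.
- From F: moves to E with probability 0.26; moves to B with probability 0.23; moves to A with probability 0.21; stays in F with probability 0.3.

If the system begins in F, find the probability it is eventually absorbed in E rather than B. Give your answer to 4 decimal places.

0.5334

Let h(s) be the probability of absorption at E starting from transient state s. Then h(E) = 1 and h(B) = 0. By first-step analysis:
h(A) = 0.25·1 + 0.21·0 + 0.28·h(A) + 0.26·h(F)
h(F) = 0.26·1 + 0.23·0 + 0.21·h(A) + 0.3·h(F)
Solving: h(A) = 0.5398, h(F) = 0.5334.
Starting from F, the probability is 0.5334.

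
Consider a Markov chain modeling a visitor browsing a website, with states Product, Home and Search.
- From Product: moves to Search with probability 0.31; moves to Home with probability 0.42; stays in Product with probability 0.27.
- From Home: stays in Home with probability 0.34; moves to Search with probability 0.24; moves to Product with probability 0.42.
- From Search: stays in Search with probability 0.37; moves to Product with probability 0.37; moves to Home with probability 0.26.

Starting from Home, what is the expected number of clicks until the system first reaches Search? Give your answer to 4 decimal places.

3.7656

Let t(s) be the expected number of clicks to first reach Search from state s, with t(Search) = 0. Conditioning on the first click:
t(Product) = 1 + 0.27·t(Product) + 0.42·t(Home)
t(Home) = 1 + 0.42·t(Product) + 0.34·t(Home)
Solving: t(Product) = 3.5363, t(Home) = 3.7656.
Expected clicks from Home to Search: 3.7656.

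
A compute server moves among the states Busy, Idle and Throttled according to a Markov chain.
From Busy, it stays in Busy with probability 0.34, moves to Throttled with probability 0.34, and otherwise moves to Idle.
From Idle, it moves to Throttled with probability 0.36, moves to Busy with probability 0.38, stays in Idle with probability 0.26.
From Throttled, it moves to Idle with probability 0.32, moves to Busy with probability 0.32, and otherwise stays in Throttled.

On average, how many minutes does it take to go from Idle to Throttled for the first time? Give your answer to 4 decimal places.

Let t(s) be the expected number of minutes to first reach Throttled from state s, with t(Throttled) = 0. Conditioning on the first minute:
t(Busy) = 1 + 0.34·t(Busy) + 0.32·t(Idle)
t(Idle) = 1 + 0.38·t(Busy) + 0.26·t(Idle)
Solving: t(Busy) = 2.8899, t(Idle) = 2.8353.
Expected minutes from Idle to Throttled: 2.8353.

2.8353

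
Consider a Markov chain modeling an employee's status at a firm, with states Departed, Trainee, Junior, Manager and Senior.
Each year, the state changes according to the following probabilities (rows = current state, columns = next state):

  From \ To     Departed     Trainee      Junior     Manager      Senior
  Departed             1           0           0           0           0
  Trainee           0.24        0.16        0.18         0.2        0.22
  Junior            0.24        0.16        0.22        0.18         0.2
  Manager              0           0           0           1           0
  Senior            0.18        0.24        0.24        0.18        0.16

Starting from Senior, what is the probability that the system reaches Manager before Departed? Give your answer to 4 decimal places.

0.4723

Let h(s) be the probability of absorption at Manager starting from transient state s. Then h(Manager) = 1 and h(Departed) = 0. By first-step analysis:
h(Trainee) = 0.24·0 + 0.16·h(Trainee) + 0.18·h(Junior) + 0.2·1 + 0.22·h(Senior)
h(Junior) = 0.24·0 + 0.16·h(Trainee) + 0.22·h(Junior) + 0.18·1 + 0.2·h(Senior)
h(Senior) = 0.18·0 + 0.24·h(Trainee) + 0.24·h(Junior) + 0.18·1 + 0.16·h(Senior)
Solving: h(Trainee) = 0.4573, h(Junior) = 0.4457, h(Senior) = 0.4723.
Starting from Senior, the probability is 0.4723.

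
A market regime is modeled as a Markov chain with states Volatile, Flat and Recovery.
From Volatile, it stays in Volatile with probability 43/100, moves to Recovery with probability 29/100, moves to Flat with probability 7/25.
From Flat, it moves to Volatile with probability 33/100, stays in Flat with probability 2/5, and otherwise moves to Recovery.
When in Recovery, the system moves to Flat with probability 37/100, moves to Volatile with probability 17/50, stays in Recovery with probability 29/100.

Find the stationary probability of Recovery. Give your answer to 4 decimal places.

Let the stationary distribution be π with π = πP and π_1 + π_2 + π_3 = 1.
π_1 = 0.43·π_1 + 0.33·π_2 + 0.34·π_3
π_2 = 0.28·π_1 + 0.4·π_2 + 0.37·π_3
Solving with the normalization constraint gives π = (0.3698, 0.3471, 0.2831).
So the stationary probability of Recovery is 0.2831.

0.2831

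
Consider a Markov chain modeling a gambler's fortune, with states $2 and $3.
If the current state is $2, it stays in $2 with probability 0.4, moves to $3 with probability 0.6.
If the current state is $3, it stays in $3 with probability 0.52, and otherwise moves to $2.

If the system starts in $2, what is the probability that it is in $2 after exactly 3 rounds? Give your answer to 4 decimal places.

0.4442

Propagate the distribution vector 3 rounds from $2.
After 0 rounds: (1.0000, 0.0000)
After 1 round: (0.4000, 0.6000)
After 2 rounds: (0.4480, 0.5520)
After 3 rounds: (0.4442, 0.5558)
P(in $2 after 3 rounds) = 0.4442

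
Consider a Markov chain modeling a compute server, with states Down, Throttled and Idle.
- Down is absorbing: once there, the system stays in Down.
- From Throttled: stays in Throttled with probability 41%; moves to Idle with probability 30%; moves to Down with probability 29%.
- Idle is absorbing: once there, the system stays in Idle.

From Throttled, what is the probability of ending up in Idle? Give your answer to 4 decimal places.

Let h(s) be the probability of absorption at Idle starting from transient state s. Then h(Idle) = 1 and h(Down) = 0. By first-step analysis:
h(Throttled) = 0.29·0 + 0.41·h(Throttled) + 0.3·1
Solving: h(Throttled) = 0.5085.
Starting from Throttled, the probability is 0.5085.

0.5085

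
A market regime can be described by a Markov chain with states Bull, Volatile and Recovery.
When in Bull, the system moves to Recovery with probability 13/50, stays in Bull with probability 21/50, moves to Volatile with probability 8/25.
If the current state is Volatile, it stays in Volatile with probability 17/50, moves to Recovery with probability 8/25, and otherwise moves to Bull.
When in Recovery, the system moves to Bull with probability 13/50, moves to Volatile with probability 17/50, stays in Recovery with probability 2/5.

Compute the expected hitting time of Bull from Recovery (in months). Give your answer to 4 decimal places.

3.4819

Let t(s) be the expected number of months to first reach Bull from state s, with t(Bull) = 0. Conditioning on the first month:
t(Volatile) = 1 + 0.34·t(Volatile) + 0.32·t(Recovery)
t(Recovery) = 1 + 0.34·t(Volatile) + 0.4·t(Recovery)
Solving: t(Volatile) = 3.2033, t(Recovery) = 3.4819.
Expected months from Recovery to Bull: 3.4819.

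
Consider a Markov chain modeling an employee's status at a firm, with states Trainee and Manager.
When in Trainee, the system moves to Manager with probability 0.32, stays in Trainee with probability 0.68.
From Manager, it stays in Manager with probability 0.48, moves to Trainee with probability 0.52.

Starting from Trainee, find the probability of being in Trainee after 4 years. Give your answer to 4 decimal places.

Propagate the distribution vector 4 years from Trainee.
After 0 years: (1.0000, 0.0000)
After 1 year: (0.6800, 0.3200)
After 2 years: (0.6288, 0.3712)
After 3 years: (0.6206, 0.3794)
After 4 years: (0.6193, 0.3807)
P(in Trainee after 4 years) = 0.6193

0.6193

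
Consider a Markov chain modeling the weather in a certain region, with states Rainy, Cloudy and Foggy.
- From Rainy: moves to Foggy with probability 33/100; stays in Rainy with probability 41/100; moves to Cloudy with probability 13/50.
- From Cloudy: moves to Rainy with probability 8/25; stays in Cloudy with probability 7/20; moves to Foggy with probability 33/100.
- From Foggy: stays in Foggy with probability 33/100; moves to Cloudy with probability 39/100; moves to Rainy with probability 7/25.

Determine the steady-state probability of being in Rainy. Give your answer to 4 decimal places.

0.3371

Let the stationary distribution be π with π = πP and π_1 + π_2 + π_3 = 1.
π_1 = 0.41·π_1 + 0.32·π_2 + 0.28·π_3
π_2 = 0.26·π_1 + 0.35·π_2 + 0.39·π_3
Solving with the normalization constraint gives π = (0.3371, 0.3329, 0.3300).
So the stationary probability of Rainy is 0.3371.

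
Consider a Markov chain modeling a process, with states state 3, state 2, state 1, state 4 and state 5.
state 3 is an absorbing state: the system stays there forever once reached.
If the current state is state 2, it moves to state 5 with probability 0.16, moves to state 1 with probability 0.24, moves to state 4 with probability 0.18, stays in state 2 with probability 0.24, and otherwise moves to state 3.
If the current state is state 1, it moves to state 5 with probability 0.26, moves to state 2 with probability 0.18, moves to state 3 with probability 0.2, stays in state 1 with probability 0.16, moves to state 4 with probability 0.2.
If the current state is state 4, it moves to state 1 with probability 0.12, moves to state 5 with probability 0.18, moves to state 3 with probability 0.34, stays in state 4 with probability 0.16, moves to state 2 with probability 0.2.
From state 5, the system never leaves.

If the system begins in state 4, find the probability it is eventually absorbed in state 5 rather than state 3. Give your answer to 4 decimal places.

Let h(s) be the probability of absorption at state 5 starting from transient state s. Then h(state 5) = 1 and h(state 3) = 0. By first-step analysis:
h(state 2) = 0.18·0 + 0.24·h(state 2) + 0.24·h(state 1) + 0.18·h(state 4) + 0.16·1
h(state 1) = 0.2·0 + 0.18·h(state 2) + 0.16·h(state 1) + 0.2·h(state 4) + 0.26·1
h(state 4) = 0.34·0 + 0.2·h(state 2) + 0.12·h(state 1) + 0.16·h(state 4) + 0.18·1
Solving: h(state 2) = 0.4633, h(state 1) = 0.5032, h(state 4) = 0.3965.
Starting from state 4, the probability is 0.3965.

0.3965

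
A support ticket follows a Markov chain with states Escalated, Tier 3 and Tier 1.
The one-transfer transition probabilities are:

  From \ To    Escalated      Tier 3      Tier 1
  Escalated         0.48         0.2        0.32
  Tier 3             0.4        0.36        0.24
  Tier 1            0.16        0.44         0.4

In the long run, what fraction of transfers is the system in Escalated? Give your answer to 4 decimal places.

Let the stationary distribution be π with π = πP and π_1 + π_2 + π_3 = 1.
π_1 = 0.48·π_1 + 0.4·π_2 + 0.16·π_3
π_2 = 0.2·π_1 + 0.36·π_2 + 0.44·π_3
Solving with the normalization constraint gives π = (0.3515, 0.3293, 0.3192).
So the stationary probability of Escalated is 0.3515.

0.3515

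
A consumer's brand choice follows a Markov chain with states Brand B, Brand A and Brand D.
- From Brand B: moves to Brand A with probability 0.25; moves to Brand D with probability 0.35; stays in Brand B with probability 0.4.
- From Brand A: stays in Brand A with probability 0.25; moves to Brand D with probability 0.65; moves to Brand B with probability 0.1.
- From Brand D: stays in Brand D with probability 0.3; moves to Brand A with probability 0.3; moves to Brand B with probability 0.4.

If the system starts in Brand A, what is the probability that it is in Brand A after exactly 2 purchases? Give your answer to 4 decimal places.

0.2825

Sum over the intermediate state after 1 purchase:
P = P(Brand A→Brand B)·P(Brand B→Brand A) + P(Brand A→Brand A)·P(Brand A→Brand A) + P(Brand A→Brand D)·P(Brand D→Brand A)
  = 0.1×0.25 + 0.25×0.25 + 0.65×0.3
  = 0.0250 + 0.0625 + 0.1950 = 0.2825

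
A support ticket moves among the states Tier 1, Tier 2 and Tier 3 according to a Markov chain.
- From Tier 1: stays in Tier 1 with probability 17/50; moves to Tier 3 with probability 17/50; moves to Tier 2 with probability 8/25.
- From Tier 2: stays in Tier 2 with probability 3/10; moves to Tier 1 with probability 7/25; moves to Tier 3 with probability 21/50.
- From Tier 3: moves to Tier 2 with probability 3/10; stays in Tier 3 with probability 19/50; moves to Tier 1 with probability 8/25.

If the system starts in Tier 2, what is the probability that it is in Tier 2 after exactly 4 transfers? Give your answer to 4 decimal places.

Propagate the distribution vector 4 transfers from Tier 2.
After 0 transfers: (0.0000, 1.0000, 0.0000)
After 1 transfer: (0.2800, 0.3000, 0.4200)
After 2 transfers: (0.3136, 0.3056, 0.3808)
After 3 transfers: (0.3140, 0.3063, 0.3797)
After 4 transfers: (0.3140, 0.3063, 0.3797)
P(in Tier 2 after 4 transfers) = 0.3063

0.3063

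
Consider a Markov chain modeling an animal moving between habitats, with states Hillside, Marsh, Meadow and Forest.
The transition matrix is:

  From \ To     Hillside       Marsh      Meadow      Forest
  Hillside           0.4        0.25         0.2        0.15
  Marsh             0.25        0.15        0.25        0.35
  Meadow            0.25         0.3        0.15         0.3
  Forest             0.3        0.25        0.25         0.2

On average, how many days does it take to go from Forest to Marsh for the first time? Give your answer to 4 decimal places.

Let t(s) be the expected number of days to first reach Marsh from state s, with t(Marsh) = 0. Conditioning on the first day:
t(Hillside) = 1 + 0.4·t(Hillside) + 0.2·t(Meadow) + 0.15·t(Forest)
t(Meadow) = 1 + 0.25·t(Hillside) + 0.15·t(Meadow) + 0.3·t(Forest)
t(Forest) = 1 + 0.3·t(Hillside) + 0.25·t(Meadow) + 0.2·t(Forest)
Solving: t(Hillside) = 3.8465, t(Meadow) = 3.6620, t(Forest) = 3.8368.
Expected days from Forest to Marsh: 3.8368.

3.8368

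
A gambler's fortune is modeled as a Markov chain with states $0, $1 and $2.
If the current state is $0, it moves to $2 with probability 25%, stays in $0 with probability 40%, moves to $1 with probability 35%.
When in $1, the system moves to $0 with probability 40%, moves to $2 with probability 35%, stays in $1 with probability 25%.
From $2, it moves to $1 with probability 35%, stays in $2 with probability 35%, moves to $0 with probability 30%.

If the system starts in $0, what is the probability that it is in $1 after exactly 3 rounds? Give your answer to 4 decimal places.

0.3185

Propagate the distribution vector 3 rounds from $0.
After 0 rounds: (1.0000, 0.0000, 0.0000)
After 1 round: (0.4000, 0.3500, 0.2500)
After 2 rounds: (0.3750, 0.3150, 0.3100)
After 3 rounds: (0.3690, 0.3185, 0.3125)
P(in $1 after 3 rounds) = 0.3185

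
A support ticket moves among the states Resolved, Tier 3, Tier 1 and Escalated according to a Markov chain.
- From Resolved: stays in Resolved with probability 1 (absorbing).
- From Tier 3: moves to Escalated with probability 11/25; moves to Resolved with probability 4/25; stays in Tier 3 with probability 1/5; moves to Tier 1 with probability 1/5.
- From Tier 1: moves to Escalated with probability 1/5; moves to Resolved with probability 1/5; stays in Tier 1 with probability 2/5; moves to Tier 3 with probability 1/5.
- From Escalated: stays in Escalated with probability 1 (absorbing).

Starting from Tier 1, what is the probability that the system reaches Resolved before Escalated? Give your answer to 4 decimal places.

Let h(s) be the probability of absorption at Resolved starting from transient state s. Then h(Resolved) = 1 and h(Escalated) = 0. By first-step analysis:
h(Tier 3) = 0.16·1 + 0.2·h(Tier 3) + 0.2·h(Tier 1) + 0.44·0
h(Tier 1) = 0.2·1 + 0.2·h(Tier 3) + 0.4·h(Tier 1) + 0.2·0
Solving: h(Tier 3) = 0.3091, h(Tier 1) = 0.4364.
Starting from Tier 1, the probability is 0.4364.

0.4364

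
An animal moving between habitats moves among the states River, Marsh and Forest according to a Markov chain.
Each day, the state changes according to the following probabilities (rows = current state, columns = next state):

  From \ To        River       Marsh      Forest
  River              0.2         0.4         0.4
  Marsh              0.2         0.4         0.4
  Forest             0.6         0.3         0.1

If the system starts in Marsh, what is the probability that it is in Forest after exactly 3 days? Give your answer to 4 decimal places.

0.3160

Propagate the distribution vector 3 days from Marsh.
After 0 days: (0.0000, 1.0000, 0.0000)
After 1 day: (0.2000, 0.4000, 0.4000)
After 2 days: (0.3600, 0.3600, 0.2800)
After 3 days: (0.3120, 0.3720, 0.3160)
P(in Forest after 3 days) = 0.3160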